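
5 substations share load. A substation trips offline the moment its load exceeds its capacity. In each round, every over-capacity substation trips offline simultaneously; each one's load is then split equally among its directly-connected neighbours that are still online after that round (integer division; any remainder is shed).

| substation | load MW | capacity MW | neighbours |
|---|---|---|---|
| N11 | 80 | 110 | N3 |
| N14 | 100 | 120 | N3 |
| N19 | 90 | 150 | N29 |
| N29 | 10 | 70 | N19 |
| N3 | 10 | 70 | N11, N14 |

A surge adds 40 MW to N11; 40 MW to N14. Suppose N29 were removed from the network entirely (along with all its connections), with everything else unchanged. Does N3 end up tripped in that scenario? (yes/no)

yes

With N29 removed:
Round 1 — N11 at 120 > 110; N14 at 140 > 120. N11, N14 trip offline.
  N11 sheds 120 MW to N3: 120 each.
    N3: 10+120 = 130 > 70
  N14 sheds 140 MW to N3: 140 each.
    N3: 130+140 = 270 > 70
Round 2 — N3 trips offline.
  N3 sheds 270 MW: no online neighbours, lost.
No further trips.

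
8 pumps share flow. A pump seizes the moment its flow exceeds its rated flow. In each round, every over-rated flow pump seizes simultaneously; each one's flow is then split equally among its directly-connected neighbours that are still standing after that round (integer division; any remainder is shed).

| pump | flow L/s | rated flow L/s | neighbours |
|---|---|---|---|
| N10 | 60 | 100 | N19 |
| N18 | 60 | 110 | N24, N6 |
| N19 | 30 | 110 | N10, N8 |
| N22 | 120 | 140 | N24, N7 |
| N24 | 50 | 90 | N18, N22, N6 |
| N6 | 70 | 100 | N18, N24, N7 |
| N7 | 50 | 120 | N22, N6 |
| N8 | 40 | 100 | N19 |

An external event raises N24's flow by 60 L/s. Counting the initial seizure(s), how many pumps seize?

Round 1 — N24 at 110 > 90. N24 seizes.
  N24 sheds 110 L/s to N18, N22, N6: 36 each (2 lost).
    N18: 60+36 = 96 ≤ 110
    N22: 120+36 = 156 > 140
    N6: 70+36 = 106 > 100
Round 2 — N22, N6 seize.
  N22 sheds 156 L/s to N7: 156 each.
    N7: 50+156 = 206 > 120
  N6 sheds 106 L/s to N18, N7: 53 each.
    N18: 96+53 = 149 > 110
    N7: 206+53 = 259 > 120
Round 3 — N18, N7 seize.
  N18 sheds 149 L/s: no online neighbours, lost.
  N7 sheds 259 L/s: no online neighbours, lost.
No further seizures.

5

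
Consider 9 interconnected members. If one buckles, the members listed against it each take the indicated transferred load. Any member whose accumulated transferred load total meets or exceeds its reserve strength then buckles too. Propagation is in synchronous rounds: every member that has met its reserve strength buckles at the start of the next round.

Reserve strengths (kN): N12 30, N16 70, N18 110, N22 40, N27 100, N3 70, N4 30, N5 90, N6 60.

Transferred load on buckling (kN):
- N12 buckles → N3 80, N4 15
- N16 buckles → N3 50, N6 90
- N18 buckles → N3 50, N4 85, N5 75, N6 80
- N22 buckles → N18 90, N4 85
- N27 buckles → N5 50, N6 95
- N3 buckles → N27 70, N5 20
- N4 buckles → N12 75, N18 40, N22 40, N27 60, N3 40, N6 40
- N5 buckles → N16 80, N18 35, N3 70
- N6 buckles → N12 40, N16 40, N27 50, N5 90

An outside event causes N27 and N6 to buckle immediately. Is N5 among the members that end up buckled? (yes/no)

Round 1 — N27, N6 buckle (initial).
  N12: +40 → 40 ≥ 30
  N16: +40 → 40 < 70
  N5: +50+90 → 140 ≥ 90
Round 2 — N12, N5 buckle.
  N16: +80 → 120 ≥ 70
  N18: +35 → 35 < 110
  N3: +80+70 → 150 ≥ 70
  N4: +15 → 15 < 30
Round 3 — N16, N3 buckle.
No further bucklings.

yes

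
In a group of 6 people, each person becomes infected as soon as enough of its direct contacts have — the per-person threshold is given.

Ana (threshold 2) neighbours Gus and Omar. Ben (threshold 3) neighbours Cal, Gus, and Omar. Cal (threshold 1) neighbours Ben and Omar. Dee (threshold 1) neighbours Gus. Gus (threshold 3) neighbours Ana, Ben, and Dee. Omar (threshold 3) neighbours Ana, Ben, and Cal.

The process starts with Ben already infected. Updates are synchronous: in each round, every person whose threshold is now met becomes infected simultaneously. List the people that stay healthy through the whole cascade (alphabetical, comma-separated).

Round 1 — Ben becomes infected (initial).
Round 2 — checking thresholds:
  Cal: 1 of 2 neighbours ≥ 1, becomes infected.
  Gus: 1 of 3 neighbours < 3, holds.
  Omar: 1 of 3 neighbours < 3, holds.
Round 3 — no new infections; cascade stops.

Ana, Dee, Gus, Omar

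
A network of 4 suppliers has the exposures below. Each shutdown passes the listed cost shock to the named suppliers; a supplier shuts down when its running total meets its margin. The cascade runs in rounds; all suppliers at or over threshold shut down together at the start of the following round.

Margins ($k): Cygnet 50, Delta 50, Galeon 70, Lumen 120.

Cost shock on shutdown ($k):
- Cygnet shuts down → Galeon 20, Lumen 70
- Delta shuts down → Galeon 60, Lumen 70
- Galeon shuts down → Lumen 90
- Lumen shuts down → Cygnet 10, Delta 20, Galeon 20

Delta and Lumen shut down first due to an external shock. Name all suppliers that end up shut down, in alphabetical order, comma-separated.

Delta, Galeon, Lumen

Round 1 — Delta, Lumen shut down (initial).
  Cygnet: +10 → 10 < 50
  Galeon: +60+20 → 80 ≥ 70
Round 2 — Galeon shuts down.
No further shutdowns.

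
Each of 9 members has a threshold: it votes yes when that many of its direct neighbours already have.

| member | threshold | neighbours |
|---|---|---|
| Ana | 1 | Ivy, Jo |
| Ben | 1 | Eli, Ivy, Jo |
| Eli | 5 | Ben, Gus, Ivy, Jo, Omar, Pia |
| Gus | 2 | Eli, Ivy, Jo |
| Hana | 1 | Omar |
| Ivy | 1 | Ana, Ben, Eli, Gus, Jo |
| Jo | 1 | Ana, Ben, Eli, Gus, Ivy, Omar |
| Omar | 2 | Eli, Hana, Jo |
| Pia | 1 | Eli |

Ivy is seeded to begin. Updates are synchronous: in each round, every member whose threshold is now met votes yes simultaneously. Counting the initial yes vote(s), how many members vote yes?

5

Round 1 — Ivy votes yes (initial).
Round 2 — checking thresholds:
  Ana: 1 of 2 neighbours ≥ 1, votes yes.
  Ben: 1 of 3 neighbours ≥ 1, votes yes.
  Eli: 1 of 6 neighbours < 5, not yet.
  Gus: 1 of 3 neighbours < 2, not yet.
  Jo: 1 of 6 neighbours ≥ 1, votes yes.
Round 3 — checking thresholds:
  Eli: 3 of 6 neighbours < 5, not yet.
  Gus: 2 of 3 neighbours ≥ 2, votes yes.
  Omar: 1 of 3 neighbours < 2, not yet.
Round 4 — no new yes votes; cascade stops.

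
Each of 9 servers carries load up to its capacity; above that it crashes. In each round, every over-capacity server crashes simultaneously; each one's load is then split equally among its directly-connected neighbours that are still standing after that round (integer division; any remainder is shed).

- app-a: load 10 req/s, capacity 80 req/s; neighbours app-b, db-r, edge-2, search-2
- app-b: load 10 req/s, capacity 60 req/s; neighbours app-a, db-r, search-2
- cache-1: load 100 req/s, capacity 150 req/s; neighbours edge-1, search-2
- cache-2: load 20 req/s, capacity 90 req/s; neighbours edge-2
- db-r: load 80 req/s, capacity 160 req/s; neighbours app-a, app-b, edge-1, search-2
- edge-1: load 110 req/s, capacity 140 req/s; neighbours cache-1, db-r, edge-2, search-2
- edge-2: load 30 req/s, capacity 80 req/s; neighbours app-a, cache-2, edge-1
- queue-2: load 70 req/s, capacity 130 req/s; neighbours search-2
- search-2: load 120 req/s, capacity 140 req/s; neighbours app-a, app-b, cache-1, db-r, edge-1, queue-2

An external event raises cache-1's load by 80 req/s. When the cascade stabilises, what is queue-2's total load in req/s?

122

Round 1 — cache-1 at 180 > 150. cache-1 crashes.
  cache-1 sheds 180 req/s to edge-1, search-2: 90 each.
    edge-1: 110+90 = 200 > 140
    search-2: 120+90 = 210 > 140
Round 2 — edge-1, search-2 crash.
  edge-1 sheds 200 req/s to db-r, edge-2: 100 each.
    db-r: 80+100 = 180 > 160
    edge-2: 30+100 = 130 > 80
  search-2 sheds 210 req/s to app-a, app-b, db-r, queue-2: 52 each (2 lost).
    app-a: 10+52 = 62 ≤ 80
    app-b: 10+52 = 62 > 60
    db-r: 180+52 = 232 > 160
    queue-2: 70+52 = 122 ≤ 130
Round 3 — app-b, db-r, edge-2 crash.
  app-b sheds 62 req/s to app-a: 62 each.
    app-a: 62+62 = 124 > 80
  db-r sheds 232 req/s to app-a: 232 each.
    app-a: 124+232 = 356 > 80
  edge-2 sheds 130 req/s to app-a, cache-2: 65 each.
    app-a: 356+65 = 421 > 80
    cache-2: 20+65 = 85 ≤ 90
Round 4 — app-a crashes.
  app-a sheds 421 req/s: no online neighbours, lost.
No further crashes.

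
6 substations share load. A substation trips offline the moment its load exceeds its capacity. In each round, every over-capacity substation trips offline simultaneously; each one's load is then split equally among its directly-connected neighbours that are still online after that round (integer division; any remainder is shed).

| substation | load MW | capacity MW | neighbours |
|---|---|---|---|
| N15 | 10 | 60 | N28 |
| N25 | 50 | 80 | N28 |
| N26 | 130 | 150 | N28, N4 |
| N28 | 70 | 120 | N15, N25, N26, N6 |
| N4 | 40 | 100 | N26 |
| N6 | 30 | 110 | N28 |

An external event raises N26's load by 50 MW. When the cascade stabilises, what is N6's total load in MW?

Round 1 — N26 at 180 > 150. N26 trips offline.
  N26 sheds 180 MW to N28, N4: 90 each.
    N28: 70+90 = 160 > 120
    N4: 40+90 = 130 > 100
Round 2 — N28, N4 trip offline.
  N28 sheds 160 MW to N15, N25, N6: 53 each (1 lost).
    N15: 10+53 = 63 > 60
    N25: 50+53 = 103 > 80
    N6: 30+53 = 83 ≤ 110
  N4 sheds 130 MW: no online neighbours, lost.
Round 3 — N15, N25 trip offline.
  N15 sheds 63 MW: no online neighbours, lost.
  N25 sheds 103 MW: no online neighbours, lost.
No further trips.

83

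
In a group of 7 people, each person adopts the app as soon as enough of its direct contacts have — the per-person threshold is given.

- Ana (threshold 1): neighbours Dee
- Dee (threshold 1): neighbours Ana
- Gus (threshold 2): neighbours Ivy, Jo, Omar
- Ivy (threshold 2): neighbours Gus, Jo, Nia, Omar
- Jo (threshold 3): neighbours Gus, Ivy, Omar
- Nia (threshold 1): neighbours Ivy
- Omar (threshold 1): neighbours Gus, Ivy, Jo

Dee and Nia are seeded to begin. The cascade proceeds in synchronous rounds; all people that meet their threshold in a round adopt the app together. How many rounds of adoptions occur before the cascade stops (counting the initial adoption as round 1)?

Round 1 — Dee, Nia adopt the app (initial).
Round 2 — checking thresholds:
  Ana: 1 of 1 neighbours ≥ 1, adopts the app.
  Ivy: 1 of 4 neighbours < 2, holds.
Round 3 — no new adoptions; cascade stops.

2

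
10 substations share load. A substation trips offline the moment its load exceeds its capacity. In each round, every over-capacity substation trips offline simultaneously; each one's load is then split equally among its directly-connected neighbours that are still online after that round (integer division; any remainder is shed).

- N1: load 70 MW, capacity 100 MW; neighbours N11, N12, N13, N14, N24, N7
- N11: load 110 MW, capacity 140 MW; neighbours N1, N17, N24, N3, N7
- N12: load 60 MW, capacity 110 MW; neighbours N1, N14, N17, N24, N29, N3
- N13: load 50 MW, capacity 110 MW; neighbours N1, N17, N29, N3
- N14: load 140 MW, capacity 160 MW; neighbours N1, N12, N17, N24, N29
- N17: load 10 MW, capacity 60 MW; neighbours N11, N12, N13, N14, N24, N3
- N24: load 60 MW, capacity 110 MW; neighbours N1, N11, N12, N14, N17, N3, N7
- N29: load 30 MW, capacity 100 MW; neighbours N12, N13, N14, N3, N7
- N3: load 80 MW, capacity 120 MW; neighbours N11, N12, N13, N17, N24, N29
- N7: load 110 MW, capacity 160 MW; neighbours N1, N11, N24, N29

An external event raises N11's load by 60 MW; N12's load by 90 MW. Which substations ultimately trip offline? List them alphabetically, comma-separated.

N1, N11, N12, N13, N14, N17, N24, N29, N3, N7

Round 1 — N11 at 170 > 140; N12 at 150 > 110. N11, N12 trip offline.
  N11 sheds 170 MW to N1, N17, N24, N3, N7: 34 each.
    N1: 70+34 = 104 > 100
    N17: 10+34 = 44 ≤ 60
    N24: 60+34 = 94 ≤ 110
    N3: 80+34 = 114 ≤ 120
    N7: 110+34 = 144 ≤ 160
  N12 sheds 150 MW to N1, N14, N17, N24, N29, N3: 25 each.
    N1: 104+25 = 129 > 100
    N14: 140+25 = 165 > 160
    N17: 44+25 = 69 > 60
    N24: 94+25 = 119 > 110
    N29: 30+25 = 55 ≤ 100
    N3: 114+25 = 139 > 120
Round 2 — N1, N14, N17, N24, N3 trip offline.
  N1 sheds 129 MW to N13, N7: 64 each (1 lost).
    N13: 50+64 = 114 > 110
    N7: 144+64 = 208 > 160
  N14 sheds 165 MW to N29: 165 each.
    N29: 55+165 = 220 > 100
  N17 sheds 69 MW to N13: 69 each.
    N13: 114+69 = 183 > 110
  N24 sheds 119 MW to N7: 119 each.
    N7: 208+119 = 327 > 160
  N3 sheds 139 MW to N13, N29: 69 each (1 lost).
    N13: 183+69 = 252 > 110
    N29: 220+69 = 289 > 100
Round 3 — N13, N29, N7 trip offline.
  N13 sheds 252 MW: no online neighbours, lost.
  N29 sheds 289 MW: no online neighbours, lost.
  N7 sheds 327 MW: no online neighbours, lost.
No further trips.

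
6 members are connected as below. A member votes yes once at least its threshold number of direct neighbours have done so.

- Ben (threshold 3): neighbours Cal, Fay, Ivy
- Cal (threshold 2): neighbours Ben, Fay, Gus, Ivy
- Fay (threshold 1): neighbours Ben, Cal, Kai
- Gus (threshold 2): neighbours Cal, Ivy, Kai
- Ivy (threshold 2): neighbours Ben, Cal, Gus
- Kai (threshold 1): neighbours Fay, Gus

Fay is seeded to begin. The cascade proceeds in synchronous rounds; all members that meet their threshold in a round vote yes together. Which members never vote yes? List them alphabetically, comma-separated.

Ben, Cal, Gus, Ivy

Round 1 — Fay votes yes (initial).
Round 2 — checking thresholds:
  Ben: 1 of 3 neighbours < 3, not yet.
  Cal: 1 of 4 neighbours < 2, not yet.
  Kai: 1 of 2 neighbours ≥ 1, votes yes.
Round 3 — no new yes votes; cascade stops.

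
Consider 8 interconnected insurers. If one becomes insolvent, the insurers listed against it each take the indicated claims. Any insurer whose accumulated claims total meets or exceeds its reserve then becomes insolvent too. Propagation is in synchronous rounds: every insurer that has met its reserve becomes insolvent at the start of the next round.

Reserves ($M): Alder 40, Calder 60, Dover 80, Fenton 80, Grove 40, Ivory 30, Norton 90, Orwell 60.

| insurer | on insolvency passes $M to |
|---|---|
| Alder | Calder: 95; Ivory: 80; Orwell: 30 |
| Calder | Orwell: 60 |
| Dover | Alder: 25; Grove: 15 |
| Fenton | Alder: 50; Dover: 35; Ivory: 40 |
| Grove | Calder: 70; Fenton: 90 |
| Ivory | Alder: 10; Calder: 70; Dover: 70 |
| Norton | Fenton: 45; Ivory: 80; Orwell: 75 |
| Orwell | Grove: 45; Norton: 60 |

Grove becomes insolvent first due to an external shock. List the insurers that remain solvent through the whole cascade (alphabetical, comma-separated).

Norton

Round 1 — Grove becomes insolvent (initial).
  Calder: +70 → 70 ≥ 60
  Fenton: +90 → 90 ≥ 80
Round 2 — Calder, Fenton become insolvent.
  Alder: +50 → 50 ≥ 40
  Dover: +35 → 35 < 80
  Ivory: +40 → 40 ≥ 30
  Orwell: +60 → 60 ≥ 60
Round 3 — Alder, Ivory, Orwell become insolvent.
  Dover: +70 → 105 ≥ 80
  Norton: +60 → 60 < 90
Round 4 — Dover becomes insolvent.
No further insolvencies.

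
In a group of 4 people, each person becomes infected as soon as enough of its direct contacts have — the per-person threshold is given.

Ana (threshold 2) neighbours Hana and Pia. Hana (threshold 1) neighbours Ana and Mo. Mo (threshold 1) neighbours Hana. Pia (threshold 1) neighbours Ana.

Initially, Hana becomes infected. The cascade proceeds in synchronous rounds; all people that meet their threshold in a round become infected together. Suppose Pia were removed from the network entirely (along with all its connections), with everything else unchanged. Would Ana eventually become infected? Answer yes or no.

With Pia removed:
Round 1 — Hana becomes infected (initial).
Round 2 — checking thresholds:
  Ana: 1 of 1 neighbours < 2, not yet.
  Mo: 1 of 1 neighbours ≥ 1, becomes infected.
Round 3 — no new infections; cascade stops.

no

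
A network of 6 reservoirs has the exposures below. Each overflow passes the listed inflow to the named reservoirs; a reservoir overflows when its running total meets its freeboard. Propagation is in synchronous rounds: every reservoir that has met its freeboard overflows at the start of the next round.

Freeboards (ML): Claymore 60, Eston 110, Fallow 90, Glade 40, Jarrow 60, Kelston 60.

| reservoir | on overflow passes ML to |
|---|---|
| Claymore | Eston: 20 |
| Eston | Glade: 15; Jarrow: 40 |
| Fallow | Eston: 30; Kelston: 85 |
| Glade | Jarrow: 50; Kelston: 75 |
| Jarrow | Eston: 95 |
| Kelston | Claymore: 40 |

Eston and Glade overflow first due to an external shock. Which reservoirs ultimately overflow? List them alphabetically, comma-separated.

Round 1 — Eston, Glade overflow (initial).
  Jarrow: +40+50 → 90 ≥ 60
  Kelston: +75 → 75 ≥ 60
Round 2 — Jarrow, Kelston overflow.
  Claymore: +40 → 40 < 60
No further overflows.

Eston, Glade, Jarrow, Kelston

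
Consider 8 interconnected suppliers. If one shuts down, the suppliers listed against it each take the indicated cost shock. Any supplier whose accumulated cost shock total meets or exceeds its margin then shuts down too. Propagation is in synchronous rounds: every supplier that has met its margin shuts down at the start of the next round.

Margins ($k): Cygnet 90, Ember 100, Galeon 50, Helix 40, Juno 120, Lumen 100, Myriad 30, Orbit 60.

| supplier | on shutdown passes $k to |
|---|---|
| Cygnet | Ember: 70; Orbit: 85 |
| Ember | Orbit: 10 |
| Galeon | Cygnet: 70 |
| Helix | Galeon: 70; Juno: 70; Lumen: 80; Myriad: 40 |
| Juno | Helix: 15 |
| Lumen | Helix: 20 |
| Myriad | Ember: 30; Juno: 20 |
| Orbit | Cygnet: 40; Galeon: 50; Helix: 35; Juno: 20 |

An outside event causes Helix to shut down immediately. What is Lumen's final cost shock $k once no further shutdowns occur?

80

Round 1 — Helix shuts down (initial).
  Galeon: +70 → 70 ≥ 50
  Juno: +70 → 70 < 120
  Lumen: +80 → 80 < 100
  Myriad: +40 → 40 ≥ 30
Round 2 — Galeon, Myriad shut down.
  Cygnet: +70 → 70 < 90
  Ember: +30 → 30 < 100
  Juno: +20 → 90 < 120
No further shutdowns.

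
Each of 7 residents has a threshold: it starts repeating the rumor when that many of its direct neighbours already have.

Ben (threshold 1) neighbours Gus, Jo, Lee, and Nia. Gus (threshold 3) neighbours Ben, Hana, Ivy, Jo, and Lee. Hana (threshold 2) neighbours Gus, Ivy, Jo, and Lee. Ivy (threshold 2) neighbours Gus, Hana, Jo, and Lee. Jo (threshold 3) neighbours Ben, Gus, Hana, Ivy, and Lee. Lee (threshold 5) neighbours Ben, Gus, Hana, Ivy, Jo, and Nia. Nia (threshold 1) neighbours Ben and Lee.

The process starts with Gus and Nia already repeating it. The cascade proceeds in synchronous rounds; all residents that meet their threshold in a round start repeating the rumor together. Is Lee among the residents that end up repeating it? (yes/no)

no

Round 1 — Gus, Nia start repeating the rumor (initial).
Round 2 — checking thresholds:
  Ben: 2 of 4 neighbours ≥ 1, starts repeating the rumor.
  Hana: 1 of 4 neighbours < 2, below threshold.
  Ivy: 1 of 4 neighbours < 2, below threshold.
  Jo: 1 of 5 neighbours < 3, below threshold.
  Lee: 2 of 6 neighbours < 5, below threshold.
Round 3 — no new spreads; cascade stops.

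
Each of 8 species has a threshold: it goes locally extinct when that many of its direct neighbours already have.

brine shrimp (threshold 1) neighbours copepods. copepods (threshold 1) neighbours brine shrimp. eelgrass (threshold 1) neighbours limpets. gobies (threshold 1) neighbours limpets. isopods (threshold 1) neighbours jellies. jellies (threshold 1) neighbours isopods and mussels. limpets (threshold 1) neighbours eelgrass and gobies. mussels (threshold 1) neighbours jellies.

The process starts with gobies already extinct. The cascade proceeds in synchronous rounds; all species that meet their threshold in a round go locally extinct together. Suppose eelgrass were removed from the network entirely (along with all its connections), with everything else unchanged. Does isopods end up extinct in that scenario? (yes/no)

no

With eelgrass removed:
Round 1 — gobies goes locally extinct (initial).
Round 2 — checking thresholds:
  limpets: 1 of 1 neighbours ≥ 1, goes locally extinct.
Round 3 — no new extinctions; cascade stops.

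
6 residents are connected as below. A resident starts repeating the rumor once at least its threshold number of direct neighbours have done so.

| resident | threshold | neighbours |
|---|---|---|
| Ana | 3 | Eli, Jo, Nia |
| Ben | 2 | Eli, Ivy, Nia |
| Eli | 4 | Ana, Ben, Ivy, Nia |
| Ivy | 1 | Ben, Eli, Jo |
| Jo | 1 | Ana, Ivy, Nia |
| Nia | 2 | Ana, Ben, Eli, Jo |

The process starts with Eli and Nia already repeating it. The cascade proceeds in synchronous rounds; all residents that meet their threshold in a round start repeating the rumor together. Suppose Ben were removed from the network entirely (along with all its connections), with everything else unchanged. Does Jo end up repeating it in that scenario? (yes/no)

yes

With Ben removed:
Round 1 — Eli, Nia start repeating the rumor (initial).
Round 2 — checking thresholds:
  Ana: 2 of 3 neighbours < 3, not yet.
  Ivy: 1 of 2 neighbours ≥ 1, starts repeating the rumor.
  Jo: 1 of 3 neighbours ≥ 1, starts repeating the rumor.
Round 3 — checking thresholds:
  Ana: 3 of 3 neighbours ≥ 3, starts repeating the rumor.
Round 4 — no new spreads; cascade stops.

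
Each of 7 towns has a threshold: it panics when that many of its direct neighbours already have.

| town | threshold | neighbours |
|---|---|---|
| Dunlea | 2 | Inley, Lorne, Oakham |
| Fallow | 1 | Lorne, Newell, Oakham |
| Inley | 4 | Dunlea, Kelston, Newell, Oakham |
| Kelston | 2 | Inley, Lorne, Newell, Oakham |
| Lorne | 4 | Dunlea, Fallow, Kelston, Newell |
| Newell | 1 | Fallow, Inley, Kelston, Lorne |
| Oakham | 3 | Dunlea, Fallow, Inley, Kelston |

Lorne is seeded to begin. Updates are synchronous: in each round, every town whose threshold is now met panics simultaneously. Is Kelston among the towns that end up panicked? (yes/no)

yes

Round 1 — Lorne panics (initial).
Round 2 — checking thresholds:
  Dunlea: 1 of 3 neighbours < 2, holds.
  Fallow: 1 of 3 neighbours ≥ 1, panics.
  Kelston: 1 of 4 neighbours < 2, holds.
  Newell: 1 of 4 neighbours ≥ 1, panics.
Round 3 — checking thresholds:
  Dunlea: 1 of 3 neighbours < 2, holds.
  Inley: 1 of 4 neighbours < 4, holds.
  Kelston: 2 of 4 neighbours ≥ 2, panics.
  Oakham: 1 of 4 neighbours < 3, holds.
Round 4 — no new panics; cascade stops.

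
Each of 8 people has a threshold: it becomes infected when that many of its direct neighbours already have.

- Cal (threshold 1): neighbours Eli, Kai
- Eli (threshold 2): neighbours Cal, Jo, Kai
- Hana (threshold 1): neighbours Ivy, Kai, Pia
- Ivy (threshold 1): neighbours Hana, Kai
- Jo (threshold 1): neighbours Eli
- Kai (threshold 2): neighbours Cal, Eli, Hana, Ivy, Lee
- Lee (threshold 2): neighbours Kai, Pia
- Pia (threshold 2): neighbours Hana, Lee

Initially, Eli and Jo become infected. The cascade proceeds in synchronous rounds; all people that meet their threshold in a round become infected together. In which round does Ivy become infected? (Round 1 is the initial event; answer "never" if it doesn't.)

4

Round 1 — Eli, Jo become infected (initial).
Round 2 — checking thresholds:
  Cal: 1 of 2 neighbours ≥ 1, becomes infected.
  Kai: 1 of 5 neighbours < 2, below threshold.
Round 3 — checking thresholds:
  Kai: 2 of 5 neighbours ≥ 2, becomes infected.
Round 4 — checking thresholds:
  Hana: 1 of 3 neighbours ≥ 1, becomes infected.
  Ivy: 1 of 2 neighbours ≥ 1, becomes infected.
  Lee: 1 of 2 neighbours < 2, below threshold.
Round 5 — no new infections; cascade stops.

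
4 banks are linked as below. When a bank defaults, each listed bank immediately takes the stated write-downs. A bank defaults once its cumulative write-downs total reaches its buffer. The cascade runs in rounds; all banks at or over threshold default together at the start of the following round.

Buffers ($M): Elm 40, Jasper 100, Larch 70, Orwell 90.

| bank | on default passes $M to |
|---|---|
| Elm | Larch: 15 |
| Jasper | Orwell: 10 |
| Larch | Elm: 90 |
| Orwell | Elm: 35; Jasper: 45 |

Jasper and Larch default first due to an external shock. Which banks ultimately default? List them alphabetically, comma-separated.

Round 1 — Jasper, Larch default (initial).
  Elm: +90 → 90 ≥ 40
  Orwell: +10 → 10 < 90
Round 2 — Elm defaults.
No further defaults.

Elm, Jasper, Larch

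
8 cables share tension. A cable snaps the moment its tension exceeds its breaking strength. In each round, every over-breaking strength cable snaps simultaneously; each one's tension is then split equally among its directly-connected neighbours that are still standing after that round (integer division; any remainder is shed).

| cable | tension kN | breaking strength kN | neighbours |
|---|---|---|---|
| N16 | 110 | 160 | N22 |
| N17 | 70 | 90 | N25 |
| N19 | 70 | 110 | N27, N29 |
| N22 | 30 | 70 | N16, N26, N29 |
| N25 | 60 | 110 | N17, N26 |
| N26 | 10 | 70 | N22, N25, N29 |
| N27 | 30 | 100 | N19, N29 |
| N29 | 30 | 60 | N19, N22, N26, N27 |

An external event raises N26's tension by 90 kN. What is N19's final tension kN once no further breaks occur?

Round 1 — N26 at 100 > 70. N26 snaps.
  N26 sheds 100 kN to N22, N25, N29: 33 each (1 lost).
    N22: 30+33 = 63 ≤ 70
    N25: 60+33 = 93 ≤ 110
    N29: 30+33 = 63 > 60
Round 2 — N29 snaps.
  N29 sheds 63 kN to N19, N22, N27: 21 each.
    N19: 70+21 = 91 ≤ 110
    N22: 63+21 = 84 > 70
    N27: 30+21 = 51 ≤ 100
Round 3 — N22 snaps.
  N22 sheds 84 kN to N16: 84 each.
    N16: 110+84 = 194 > 160
Round 4 — N16 snaps.
  N16 sheds 194 kN: no online neighbours, lost.
No further breaks.

91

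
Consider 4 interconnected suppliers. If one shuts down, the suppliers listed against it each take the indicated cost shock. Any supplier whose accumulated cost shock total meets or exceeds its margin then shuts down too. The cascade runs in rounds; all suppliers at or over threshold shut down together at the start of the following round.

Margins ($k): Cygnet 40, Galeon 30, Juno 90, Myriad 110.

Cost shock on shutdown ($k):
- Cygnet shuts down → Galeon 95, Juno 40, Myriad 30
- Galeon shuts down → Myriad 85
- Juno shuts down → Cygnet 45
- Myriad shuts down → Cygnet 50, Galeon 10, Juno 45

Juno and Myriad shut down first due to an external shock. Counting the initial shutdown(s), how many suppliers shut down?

Round 1 — Juno, Myriad shut down (initial).
  Cygnet: +45+50 → 95 ≥ 40
  Galeon: +10 → 10 < 30
Round 2 — Cygnet shuts down.
  Galeon: +95 → 105 ≥ 30
Round 3 — Galeon shuts down.
No further shutdowns.

4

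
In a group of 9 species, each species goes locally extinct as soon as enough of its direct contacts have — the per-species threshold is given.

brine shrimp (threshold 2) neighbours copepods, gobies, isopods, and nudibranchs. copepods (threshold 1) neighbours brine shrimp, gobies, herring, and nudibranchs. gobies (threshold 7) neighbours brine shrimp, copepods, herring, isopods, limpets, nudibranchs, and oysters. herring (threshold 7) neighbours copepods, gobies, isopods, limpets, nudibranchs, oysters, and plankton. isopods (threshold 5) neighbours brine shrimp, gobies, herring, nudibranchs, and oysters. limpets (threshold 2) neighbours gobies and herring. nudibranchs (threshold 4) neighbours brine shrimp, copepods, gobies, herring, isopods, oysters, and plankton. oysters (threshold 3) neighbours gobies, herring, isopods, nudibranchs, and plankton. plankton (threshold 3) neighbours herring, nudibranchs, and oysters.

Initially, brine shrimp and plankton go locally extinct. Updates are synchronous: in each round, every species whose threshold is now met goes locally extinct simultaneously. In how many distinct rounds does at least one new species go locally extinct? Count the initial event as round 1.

2

Round 1 — brine shrimp, plankton go locally extinct (initial).
Round 2 — checking thresholds:
  copepods: 1 of 4 neighbours ≥ 1, goes locally extinct.
  gobies: 1 of 7 neighbours < 7, not yet.
  herring: 1 of 7 neighbours < 7, not yet.
  isopods: 1 of 5 neighbours < 5, not yet.
  nudibranchs: 2 of 7 neighbours < 4, not yet.
  oysters: 1 of 5 neighbours < 3, not yet.
Round 3 — no new extinctions; cascade stops.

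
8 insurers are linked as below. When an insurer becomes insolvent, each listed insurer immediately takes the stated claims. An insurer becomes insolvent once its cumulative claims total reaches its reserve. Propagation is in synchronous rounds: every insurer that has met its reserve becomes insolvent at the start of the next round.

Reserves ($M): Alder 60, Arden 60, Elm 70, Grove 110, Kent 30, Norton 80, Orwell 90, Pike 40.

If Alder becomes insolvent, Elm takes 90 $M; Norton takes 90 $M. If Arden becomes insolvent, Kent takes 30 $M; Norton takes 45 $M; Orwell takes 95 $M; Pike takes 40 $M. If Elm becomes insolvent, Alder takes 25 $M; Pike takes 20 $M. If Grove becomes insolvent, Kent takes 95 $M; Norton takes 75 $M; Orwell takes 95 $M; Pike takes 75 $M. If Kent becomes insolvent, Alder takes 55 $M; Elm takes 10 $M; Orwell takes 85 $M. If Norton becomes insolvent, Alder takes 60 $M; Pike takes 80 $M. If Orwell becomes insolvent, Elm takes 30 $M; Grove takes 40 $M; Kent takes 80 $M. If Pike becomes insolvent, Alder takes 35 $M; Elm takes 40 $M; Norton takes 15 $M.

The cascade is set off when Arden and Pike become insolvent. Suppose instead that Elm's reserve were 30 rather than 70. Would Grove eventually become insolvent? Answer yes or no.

With Elm's reserve at 30:
Round 1 — Arden, Pike become insolvent (initial).
  Alder: +35 → 35 < 60
  Elm: +40 → 40 ≥ 30
  Kent: +30 → 30 ≥ 30
  Norton: +45+15 → 60 < 80
  Orwell: +95 → 95 ≥ 90
Round 2 — Elm, Kent, Orwell become insolvent.
  Alder: +25+55 → 115 ≥ 60
  Grove: +40 → 40 < 110
Round 3 — Alder becomes insolvent.
  Norton: +90 → 150 ≥ 80
Round 4 — Norton becomes insolvent.
No further insolvencies.

no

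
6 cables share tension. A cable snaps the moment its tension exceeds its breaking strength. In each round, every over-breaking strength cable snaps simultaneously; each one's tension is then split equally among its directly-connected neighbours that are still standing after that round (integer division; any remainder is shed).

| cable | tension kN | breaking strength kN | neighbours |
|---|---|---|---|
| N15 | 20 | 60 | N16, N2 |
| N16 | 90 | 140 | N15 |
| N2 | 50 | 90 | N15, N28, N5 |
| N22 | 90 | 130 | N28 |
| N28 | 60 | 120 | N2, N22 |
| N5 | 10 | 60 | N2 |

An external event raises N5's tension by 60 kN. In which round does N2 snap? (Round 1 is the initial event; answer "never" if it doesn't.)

2

Round 1 — N5 at 70 > 60. N5 snaps.
  N5 sheds 70 kN to N2: 70 each.
    N2: 50+70 = 120 > 90
Round 2 — N2 snaps.
  N2 sheds 120 kN to N15, N28: 60 each.
    N15: 20+60 = 80 > 60
    N28: 60+60 = 120 ≤ 120
Round 3 — N15 snaps.
  N15 sheds 80 kN to N16: 80 each.
    N16: 90+80 = 170 > 140
Round 4 — N16 snaps.
  N16 sheds 170 kN: no online neighbours, lost.
No further breaks.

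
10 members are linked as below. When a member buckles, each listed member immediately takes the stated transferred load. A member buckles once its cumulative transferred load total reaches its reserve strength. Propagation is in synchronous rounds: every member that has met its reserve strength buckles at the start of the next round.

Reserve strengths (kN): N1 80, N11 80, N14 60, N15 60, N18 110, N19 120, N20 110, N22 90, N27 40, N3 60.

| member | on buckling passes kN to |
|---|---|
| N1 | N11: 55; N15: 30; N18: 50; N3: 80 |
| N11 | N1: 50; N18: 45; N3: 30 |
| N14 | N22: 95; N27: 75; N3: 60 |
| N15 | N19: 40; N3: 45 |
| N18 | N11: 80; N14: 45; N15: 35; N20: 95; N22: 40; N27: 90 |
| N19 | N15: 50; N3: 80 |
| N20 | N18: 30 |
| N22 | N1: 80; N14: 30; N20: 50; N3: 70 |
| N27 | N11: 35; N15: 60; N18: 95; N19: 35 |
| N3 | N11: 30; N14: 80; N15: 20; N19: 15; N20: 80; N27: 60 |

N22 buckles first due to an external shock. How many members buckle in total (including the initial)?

9

Round 1 — N22 buckles (initial).
  N1: +80 → 80 ≥ 80
  N14: +30 → 30 < 60
  N20: +50 → 50 < 110
  N3: +70 → 70 ≥ 60
Round 2 — N1, N3 buckle.
  N11: +55+30 → 85 ≥ 80
  N14: +80 → 110 ≥ 60
  N15: +30+20 → 50 < 60
  N18: +50 → 50 < 110
  N19: +15 → 15 < 120
  N20: +80 → 130 ≥ 110
  N27: +60 → 60 ≥ 40
Round 3 — N11, N14, N20, N27 buckle.
  N15: +60 → 110 ≥ 60
  N18: +45+30+95 → 220 ≥ 110
  N19: +35 → 50 < 120
Round 4 — N15, N18 buckle.
  N19: +40 → 90 < 120
No further bucklings.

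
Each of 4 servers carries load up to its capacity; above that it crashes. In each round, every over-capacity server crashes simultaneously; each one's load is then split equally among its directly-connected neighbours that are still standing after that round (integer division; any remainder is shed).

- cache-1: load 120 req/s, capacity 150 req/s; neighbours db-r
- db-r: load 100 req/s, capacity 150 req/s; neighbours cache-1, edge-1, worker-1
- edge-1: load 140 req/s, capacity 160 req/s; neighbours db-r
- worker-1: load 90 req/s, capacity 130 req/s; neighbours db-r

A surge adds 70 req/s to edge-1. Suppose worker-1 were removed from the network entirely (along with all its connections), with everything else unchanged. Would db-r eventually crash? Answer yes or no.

With worker-1 removed:
Round 1 — edge-1 at 210 > 160. edge-1 crashes.
  edge-1 sheds 210 req/s to db-r: 210 each.
    db-r: 100+210 = 310 > 150
Round 2 — db-r crashes.
  db-r sheds 310 req/s to cache-1: 310 each.
    cache-1: 120+310 = 430 > 150
Round 3 — cache-1 crashes.
  cache-1 sheds 430 req/s: no online neighbours, lost.
No further crashes.

yes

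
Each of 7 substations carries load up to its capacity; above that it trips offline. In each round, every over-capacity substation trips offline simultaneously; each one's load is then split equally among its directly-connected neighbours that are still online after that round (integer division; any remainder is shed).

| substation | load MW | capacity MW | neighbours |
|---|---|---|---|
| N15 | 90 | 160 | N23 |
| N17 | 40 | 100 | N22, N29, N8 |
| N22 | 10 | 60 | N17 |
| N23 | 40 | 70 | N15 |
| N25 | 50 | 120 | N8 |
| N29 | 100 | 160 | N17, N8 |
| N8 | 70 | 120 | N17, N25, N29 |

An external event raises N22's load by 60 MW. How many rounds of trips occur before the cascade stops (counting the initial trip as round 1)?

Round 1 — N22 at 70 > 60. N22 trips offline.
  N22 sheds 70 MW to N17: 70 each.
    N17: 40+70 = 110 > 100
Round 2 — N17 trips offline.
  N17 sheds 110 MW to N29, N8: 55 each.
    N29: 100+55 = 155 ≤ 160
    N8: 70+55 = 125 > 120
Round 3 — N8 trips offline.
  N8 sheds 125 MW to N25, N29: 62 each (1 lost).
    N25: 50+62 = 112 ≤ 120
    N29: 155+62 = 217 > 160
Round 4 — N29 trips offline.
  N29 sheds 217 MW: no online neighbours, lost.
No further trips.

4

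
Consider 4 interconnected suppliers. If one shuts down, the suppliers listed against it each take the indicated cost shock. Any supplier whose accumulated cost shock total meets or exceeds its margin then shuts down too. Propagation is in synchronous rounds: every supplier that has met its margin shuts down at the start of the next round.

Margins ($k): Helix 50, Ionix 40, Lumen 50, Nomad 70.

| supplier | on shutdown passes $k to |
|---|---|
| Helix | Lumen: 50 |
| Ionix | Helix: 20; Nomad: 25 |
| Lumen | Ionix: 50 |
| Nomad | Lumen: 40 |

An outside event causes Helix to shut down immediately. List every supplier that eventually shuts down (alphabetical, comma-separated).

Helix, Ionix, Lumen

Round 1 — Helix shuts down (initial).
  Lumen: +50 → 50 ≥ 50
Round 2 — Lumen shuts down.
  Ionix: +50 → 50 ≥ 40
Round 3 — Ionix shuts down.
  Nomad: +25 → 25 < 70
No further shutdowns.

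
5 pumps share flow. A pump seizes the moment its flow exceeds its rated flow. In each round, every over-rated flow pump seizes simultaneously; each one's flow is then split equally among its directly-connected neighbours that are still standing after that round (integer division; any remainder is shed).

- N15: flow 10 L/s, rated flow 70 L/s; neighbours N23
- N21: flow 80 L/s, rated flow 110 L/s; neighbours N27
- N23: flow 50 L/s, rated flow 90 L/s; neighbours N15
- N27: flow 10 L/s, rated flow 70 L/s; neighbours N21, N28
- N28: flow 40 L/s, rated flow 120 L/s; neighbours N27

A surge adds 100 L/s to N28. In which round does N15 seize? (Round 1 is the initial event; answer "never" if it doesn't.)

Round 1 — N28 at 140 > 120. N28 seizes.
  N28 sheds 140 L/s to N27: 140 each.
    N27: 10+140 = 150 > 70
Round 2 — N27 seizes.
  N27 sheds 150 L/s to N21: 150 each.
    N21: 80+150 = 230 > 110
Round 3 — N21 seizes.
  N21 sheds 230 L/s: no online neighbours, lost.
No further seizures.

never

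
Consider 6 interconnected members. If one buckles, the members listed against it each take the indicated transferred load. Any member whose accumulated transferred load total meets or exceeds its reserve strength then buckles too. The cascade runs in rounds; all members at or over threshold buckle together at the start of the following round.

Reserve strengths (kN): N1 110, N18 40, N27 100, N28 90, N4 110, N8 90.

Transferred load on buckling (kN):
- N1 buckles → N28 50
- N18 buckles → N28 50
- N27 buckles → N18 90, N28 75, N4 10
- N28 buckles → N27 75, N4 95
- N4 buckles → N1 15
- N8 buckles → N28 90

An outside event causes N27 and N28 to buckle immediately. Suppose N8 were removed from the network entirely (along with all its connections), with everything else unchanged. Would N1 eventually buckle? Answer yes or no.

With N8 removed:
Round 1 — N27, N28 buckle (initial).
  N18: +90 → 90 ≥ 40
  N4: +10+95 → 105 < 110
Round 2 — N18 buckles.
No further bucklings.

no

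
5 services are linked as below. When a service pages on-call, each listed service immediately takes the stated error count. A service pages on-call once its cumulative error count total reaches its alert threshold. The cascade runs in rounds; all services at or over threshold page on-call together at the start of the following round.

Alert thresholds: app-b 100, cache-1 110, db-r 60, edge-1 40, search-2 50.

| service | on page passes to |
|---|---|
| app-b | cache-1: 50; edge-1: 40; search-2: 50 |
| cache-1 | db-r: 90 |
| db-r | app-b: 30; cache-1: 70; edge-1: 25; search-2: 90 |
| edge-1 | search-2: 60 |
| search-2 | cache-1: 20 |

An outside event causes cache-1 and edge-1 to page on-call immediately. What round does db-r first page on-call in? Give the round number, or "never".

2

Round 1 — cache-1, edge-1 page on-call (initial).
  db-r: +90 → 90 ≥ 60
  search-2: +60 → 60 ≥ 50
Round 2 — db-r, search-2 page on-call.
  app-b: +30 → 30 < 100
No further pages.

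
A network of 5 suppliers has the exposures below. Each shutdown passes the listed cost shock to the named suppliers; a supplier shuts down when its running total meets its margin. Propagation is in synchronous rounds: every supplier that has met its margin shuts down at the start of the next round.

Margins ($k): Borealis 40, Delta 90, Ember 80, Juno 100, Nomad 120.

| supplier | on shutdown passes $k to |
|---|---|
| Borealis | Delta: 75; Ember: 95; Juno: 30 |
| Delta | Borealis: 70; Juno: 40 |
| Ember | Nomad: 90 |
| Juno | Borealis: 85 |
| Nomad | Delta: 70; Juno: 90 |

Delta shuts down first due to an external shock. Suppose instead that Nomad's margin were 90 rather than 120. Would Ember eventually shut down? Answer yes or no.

yes

With Nomad's margin at 90:
Round 1 — Delta shuts down (initial).
  Borealis: +70 → 70 ≥ 40
  Juno: +40 → 40 < 100
Round 2 — Borealis shuts down.
  Ember: +95 → 95 ≥ 80
  Juno: +30 → 70 < 100
Round 3 — Ember shuts down.
  Nomad: +90 → 90 ≥ 90
Round 4 — Nomad shuts down.
  Juno: +90 → 160 ≥ 100
Round 5 — Juno shuts down.
No further shutdowns.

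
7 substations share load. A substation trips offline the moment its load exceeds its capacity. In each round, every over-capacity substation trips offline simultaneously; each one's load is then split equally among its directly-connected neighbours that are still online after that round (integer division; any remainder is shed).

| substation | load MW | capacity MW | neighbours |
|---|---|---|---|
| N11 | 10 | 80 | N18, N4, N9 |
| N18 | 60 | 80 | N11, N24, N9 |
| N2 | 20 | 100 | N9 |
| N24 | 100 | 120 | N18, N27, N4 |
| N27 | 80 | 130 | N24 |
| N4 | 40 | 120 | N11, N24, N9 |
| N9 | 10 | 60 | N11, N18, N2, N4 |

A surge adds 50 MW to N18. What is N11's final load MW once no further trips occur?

46

Round 1 — N18 at 110 > 80. N18 trips offline.
  N18 sheds 110 MW to N11, N24, N9: 36 each (2 lost).
    N11: 10+36 = 46 ≤ 80
    N24: 100+36 = 136 > 120
    N9: 10+36 = 46 ≤ 60
Round 2 — N24 trips offline.
  N24 sheds 136 MW to N27, N4: 68 each.
    N27: 80+68 = 148 > 130
    N4: 40+68 = 108 ≤ 120
Round 3 — N27 trips offline.
  N27 sheds 148 MW: no online neighbours, lost.
No further trips.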